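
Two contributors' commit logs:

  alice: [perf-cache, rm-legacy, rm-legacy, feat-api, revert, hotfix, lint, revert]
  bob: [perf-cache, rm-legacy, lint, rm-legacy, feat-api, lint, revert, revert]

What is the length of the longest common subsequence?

6

Pick perf-cache [1,1], rm-legacy [2,2], rm-legacy [3,4], feat-api [4,5], revert [5,7], revert [8,8]; all 6 commits appear in both, in order. The LCS DP gives dp[8][8] = 6, so this is optimal.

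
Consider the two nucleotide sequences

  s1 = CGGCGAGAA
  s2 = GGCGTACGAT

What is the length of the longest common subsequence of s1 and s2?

7

Match G [2,1] → G [3,2] → C [4,3] → G [5,4] → A [6,6] → G [7,8] → A [8,9] — 7 bases in the same relative order in both. dp[9][10] = 7 confirms this is the maximum.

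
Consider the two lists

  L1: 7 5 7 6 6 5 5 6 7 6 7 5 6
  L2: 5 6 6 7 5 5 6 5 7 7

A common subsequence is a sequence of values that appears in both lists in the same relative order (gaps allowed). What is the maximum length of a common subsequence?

Let dp[i][j] be the LCS length of the first i values of L1 and the first j values of L2. dp[i][j] = dp[i-1][j-1]+1 when the i-th and j-th values match, else max(dp[i-1][j], dp[i][j-1]).
    ·  5  6  6  7  5  5  6  5  7  7
 ·  0  0  0  0  0  0  0  0  0  0  0
 7  0  0  0  0  1  1  1  1  1  1  1
 5  0  1  1  1  1  2  2  2  2  2  2
 7  0  1  1  1  2  2  2  2  2  3  3
 6  0  1  2  2  2  2  2  3  3  3  3
 6  0  1  2  3  3  3  3  3  3  3  3
 5  0  1  2  3  3  4  4  4  4  4  4
 5  0  1  2  3  3  4  5  5  5  5  5
 6  0  1  2  3  3  4  5  6  6  6  6
 7  0  1  2  3  4  4  5  6  6  7  7
 6  0  1  2  3  4  4  5  6  6  7  7
 7  0  1  2  3  4  4  5  6  6  7  8
 5  0  1  2  3  4  5  5  6  7  7  8
 6  0  1  2  3  4  5  5  6  7  7  8
dp[13][10] = 8. One LCS (by backtracking along matches): 5, 6, 6, 5, 5, 6, 7, 7.

8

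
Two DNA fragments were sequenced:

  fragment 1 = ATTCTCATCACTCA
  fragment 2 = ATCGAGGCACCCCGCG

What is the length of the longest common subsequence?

8

Taking A [1,1], T [3,2], C [4,3], C [6,8], A [7,9], C [9,12], C [11,13], C [13,15] gives a common subsequence of length 8. The LCS DP gives dp[14][16] = 8, so this is optimal.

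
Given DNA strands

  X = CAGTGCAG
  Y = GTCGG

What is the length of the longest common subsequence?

Taking G (X #3, Y #1); then T (X #4, Y #2); then G (X #5, Y #4); then G (X #8, Y #5) gives a common subsequence of length 4, and the DP table's final entry dp[8][5] is also 4, so no common subsequence is longer.

4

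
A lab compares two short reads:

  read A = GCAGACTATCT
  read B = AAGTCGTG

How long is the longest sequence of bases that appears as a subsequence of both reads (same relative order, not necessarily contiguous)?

5

Let dp[i][j] be the LCS length of the first i bases of read A and the first j bases of read B. dp[i][j] = dp[i-1][j-1]+1 when the i-th and j-th bases match, else max(dp[i-1][j], dp[i][j-1]).
    ·  A  A  G  T  C  G  T  G
 ·  0  0  0  0  0  0  0  0  0
 G  0  0  0  1  1  1  1  1  1
 C  0  0  0  1  1  2  2  2  2
 A  0  1  1  1  1  2  2  2  2
 G  0  1  1  2  2  2  3  3  3
 A  0  1  2  2  2  2  3  3  3
 C  0  1  2  2  2  3  3  3  3
 T  0  1  2  2  3  3  3  4  4
 A  0  1  2  2  3  3  3  4  4
 T  0  1  2  2  3  3  3  4  4
 C  0  1  2  2  3  4  4  4  4
 T  0  1  2  2  3  4  4  5  5
dp[11][8] = 5. One LCS (by backtracking along matches): AGTCT.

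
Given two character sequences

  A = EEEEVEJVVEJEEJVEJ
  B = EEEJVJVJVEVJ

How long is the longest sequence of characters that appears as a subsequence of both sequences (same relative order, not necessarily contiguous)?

Pick E [1,1], then E [2,2], then E [3,3], then V [5,5], then J [7,6], then V [8,7], then V [9,9], then E [13,10], then V [15,11], then J [17,12]; all 10 characters appear in both, in order, and the DP table's final entry dp[17][12] is also 10, so no common subsequence is longer.

10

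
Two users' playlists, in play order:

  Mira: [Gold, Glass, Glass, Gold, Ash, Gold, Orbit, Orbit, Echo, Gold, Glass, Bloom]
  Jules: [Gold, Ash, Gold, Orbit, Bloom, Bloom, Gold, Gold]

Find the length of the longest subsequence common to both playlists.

5

Pick Gold (Mira #4, Jules #1); then Ash (Mira #5, Jules #2); then Gold (Mira #6, Jules #3); then Orbit (Mira #7, Jules #4); then Gold (Mira #10, Jules #8); all 5 songs appear in both, in order. dp[12][8] = 5 confirms this is the maximum.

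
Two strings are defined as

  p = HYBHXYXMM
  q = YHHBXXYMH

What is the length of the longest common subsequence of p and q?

Taking H [1,3]; then B [3,4]; then X [5,6]; then Y [6,7]; then M [8,8] gives a common subsequence of length 5. dp[9][9] = 5 confirms this is the maximum.

5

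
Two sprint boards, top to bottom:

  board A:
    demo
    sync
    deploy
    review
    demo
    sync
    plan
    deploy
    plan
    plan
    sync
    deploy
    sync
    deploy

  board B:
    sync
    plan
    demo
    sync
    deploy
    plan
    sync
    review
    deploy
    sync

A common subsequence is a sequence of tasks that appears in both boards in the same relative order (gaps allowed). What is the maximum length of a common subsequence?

Pick sync (board A #2, board B #1); then demo (board A #5, board B #3); then sync (board A #6, board B #4); then deploy (board A #8, board B #5); then plan (board A #10, board B #6); then sync (board A #11, board B #7); then deploy (board A #12, board B #9); then sync (board A #13, board B #10); all 8 tasks appear in both, in order. The LCS DP gives dp[14][10] = 8, so this is optimal.

8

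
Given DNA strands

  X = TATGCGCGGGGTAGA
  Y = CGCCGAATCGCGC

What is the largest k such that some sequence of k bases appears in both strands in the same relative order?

6

Pick A at X[2]=Y[7], then T at X[3]=Y[8], then G at X[4]=Y[10], then C at X[5]=Y[11], then G at X[6]=Y[12], then C at X[7]=Y[13]; all 6 bases appear in both, in order. Since dp[15][13] = 6, nothing longer is possible.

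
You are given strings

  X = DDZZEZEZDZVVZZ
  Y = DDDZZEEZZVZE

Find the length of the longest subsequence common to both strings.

10

One common subsequence of length 10: D at X[1]=Y[2], then D at X[2]=Y[3], then Z at X[3]=Y[4], then Z at X[4]=Y[5], then E at X[5]=Y[6], then E at X[7]=Y[7], then Z at X[8]=Y[8], then Z at X[10]=Y[9], then V at X[12]=Y[10], then Z at X[13]=Y[11]. dp[14][12] = 10 confirms this is the maximum.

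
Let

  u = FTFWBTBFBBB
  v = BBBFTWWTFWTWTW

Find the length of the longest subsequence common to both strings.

Match F at u[1]=v[4]; then T at u[2]=v[8]; then F at u[3]=v[9]; then W at u[4]=v[12]; then T at u[6]=v[13] — 5 characters in the same relative order in both. dp[11][14] = 5 confirms this is the maximum.

5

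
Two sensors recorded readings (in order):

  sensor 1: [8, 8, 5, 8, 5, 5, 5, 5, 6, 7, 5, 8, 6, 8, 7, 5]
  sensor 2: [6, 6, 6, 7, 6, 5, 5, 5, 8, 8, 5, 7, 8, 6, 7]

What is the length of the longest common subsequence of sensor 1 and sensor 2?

Taking 5 at sensor 1[3]=sensor 2[6]; then 5 at sensor 1[5]=sensor 2[7]; then 5 at sensor 1[6]=sensor 2[8]; then 5 at sensor 1[8]=sensor 2[11]; then 7 at sensor 1[10]=sensor 2[12]; then 8 at sensor 1[12]=sensor 2[13]; then 6 at sensor 1[13]=sensor 2[14]; then 7 at sensor 1[15]=sensor 2[15] gives a common subsequence of length 8. The LCS DP gives dp[16][15] = 8, so this is optimal.

8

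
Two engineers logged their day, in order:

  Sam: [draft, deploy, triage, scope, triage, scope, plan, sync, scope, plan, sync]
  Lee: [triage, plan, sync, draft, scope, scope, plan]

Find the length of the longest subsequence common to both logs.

5

Pick triage (Sam #5, Lee #1), plan (Sam #7, Lee #2), sync (Sam #8, Lee #3), scope (Sam #9, Lee #6), plan (Sam #10, Lee #7); all 5 tasks appear in both, in order. Since dp[11][7] = 5, nothing longer is possible.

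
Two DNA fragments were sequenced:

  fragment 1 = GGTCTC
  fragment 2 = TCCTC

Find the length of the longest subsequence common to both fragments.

Taking T at fragment 1[3]=fragment 2[1] → C at fragment 1[4]=fragment 2[3] → T at fragment 1[5]=fragment 2[4] → C at fragment 1[6]=fragment 2[5] gives a common subsequence of length 4. The LCS DP gives dp[6][5] = 4, so this is optimal.

4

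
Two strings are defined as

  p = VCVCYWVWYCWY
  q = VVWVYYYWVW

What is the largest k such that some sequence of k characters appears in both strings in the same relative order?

Let dp[i][j] be the LCS length of the first i characters of p and the first j characters of q. dp[i][j] = dp[i-1][j-1]+1 when the i-th and j-th characters match, else max(dp[i-1][j], dp[i][j-1]).
    ·  V  V  W  V  Y  Y  Y  W  V  W
 ·  0  0  0  0  0  0  0  0  0  0  0
 V  0  1  1  1  1  1  1  1  1  1  1
 C  0  1  1  1  1  1  1  1  1  1  1
 V  0  1  2  2  2  2  2  2  2  2  2
 C  0  1  2  2  2  2  2  2  2  2  2
 Y  0  1  2  2  2  3  3  3  3  3  3
 W  0  1  2  3  3  3  3  3  4  4  4
 V  0  1  2  3  4  4  4  4  4  5  5
 W  0  1  2  3  4  4  4  4  5  5  6
 Y  0  1  2  3  4  5  5  5  5  5  6
 C  0  1  2  3  4  5  5  5  5  5  6
 W  0  1  2  3  4  5  5  5  6  6  6
 Y  0  1  2  3  4  5  6  6  6  6  6
dp[12][10] = 6. One LCS (by backtracking along matches): VVYWVW.

6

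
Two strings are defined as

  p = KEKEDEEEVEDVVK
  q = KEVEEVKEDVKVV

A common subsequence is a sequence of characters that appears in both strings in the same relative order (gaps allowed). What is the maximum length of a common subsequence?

Pick K [1,1], then E [2,2], then E [7,4], then E [8,5], then V [9,6], then E [10,8], then D [11,9], then V [12,12], then V [13,13]; all 9 characters appear in both, in order. dp[14][13] = 9 confirms this is the maximum.

9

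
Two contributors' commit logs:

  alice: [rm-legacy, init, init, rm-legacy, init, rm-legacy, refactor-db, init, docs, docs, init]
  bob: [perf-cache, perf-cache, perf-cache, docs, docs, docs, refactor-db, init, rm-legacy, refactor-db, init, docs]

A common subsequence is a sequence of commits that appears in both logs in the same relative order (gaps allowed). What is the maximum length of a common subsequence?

Taking init at alice[5]=bob[8] → rm-legacy at alice[6]=bob[9] → refactor-db at alice[7]=bob[10] → init at alice[8]=bob[11] → docs at alice[10]=bob[12] gives a common subsequence of length 5. The LCS DP gives dp[11][12] = 5, so this is optimal.

5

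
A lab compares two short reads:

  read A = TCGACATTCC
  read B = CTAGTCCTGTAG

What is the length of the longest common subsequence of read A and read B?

5

Let dp[i][j] be the LCS length of the first i bases of read A and the first j bases of read B. dp[i][j] = dp[i-1][j-1]+1 when the i-th and j-th bases match, else max(dp[i-1][j], dp[i][j-1]).
    ·  C  T  A  G  T  C  C  T  G  T  A  G
 ·  0  0  0  0  0  0  0  0  0  0  0  0  0
 T  0  0  1  1  1  1  1  1  1  1  1  1  1
 C  0  1  1  1  1  1  2  2  2  2  2  2  2
 G  0  1  1  1  2  2  2  2  2  3  3  3  3
 A  0  1  1  2  2  2  2  2  2  3  3  4  4
 C  0  1  1  2  2  2  3  3  3  3  3  4  4
 A  0  1  1  2  2  2  3  3  3  3  3  4  4
 T  0  1  2  2  2  3  3  3  4  4  4  4  4
 T  0  1  2  2  2  3  3  3  4  4  5  5  5
 C  0  1  2  2  2  3  4  4  4  4  5  5  5
 C  0  1  2  2  2  3  4  5  5  5  5  5  5
dp[10][12] = 5. One LCS (by backtracking along matches): TCCTT.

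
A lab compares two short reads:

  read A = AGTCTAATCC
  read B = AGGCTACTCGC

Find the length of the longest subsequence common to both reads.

8

Pick A [1,1] → G [2,3] → C [4,4] → T [5,5] → A [6,6] → T [8,8] → C [9,9] → C [10,11]; all 8 bases appear in both, in order. dp[10][11] = 8 confirms this is the maximum.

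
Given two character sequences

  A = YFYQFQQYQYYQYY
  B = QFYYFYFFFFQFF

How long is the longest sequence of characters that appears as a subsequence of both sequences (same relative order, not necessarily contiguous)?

Pick Q [4,1], F [5,2], Y [8,3], Y [10,4], Y [11,6], Q [12,11]; all 6 characters appear in both, in order. The LCS DP gives dp[14][13] = 6, so this is optimal.

6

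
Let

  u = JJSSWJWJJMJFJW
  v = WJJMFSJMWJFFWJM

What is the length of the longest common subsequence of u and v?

8

One common subsequence of length 8: J (u #1, v #2); then J (u #2, v #3); then S (u #3, v #6); then W (u #5, v #9); then J (u #6, v #10); then W (u #7, v #13); then J (u #9, v #14); then M (u #10, v #15), and the DP table's final entry dp[14][15] is also 8, so no common subsequence is longer.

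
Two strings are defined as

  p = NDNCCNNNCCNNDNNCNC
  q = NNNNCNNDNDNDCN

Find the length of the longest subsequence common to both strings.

12

Match N [3,1] → N [6,2] → N [7,3] → N [8,4] → C [10,5] → N [11,6] → N [12,7] → D [13,8] → N [14,9] → N [15,11] → C [16,13] → N [17,14] — 12 characters in the same relative order in both. The LCS DP gives dp[18][14] = 12, so this is optimal.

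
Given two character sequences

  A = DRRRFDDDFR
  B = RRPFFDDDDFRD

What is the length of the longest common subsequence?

8

Let dp[i][j] be the LCS length of the first i characters of A and the first j characters of B. dp[i][j] = dp[i-1][j-1]+1 when the i-th and j-th characters match, else max(dp[i-1][j], dp[i][j-1]).
    ·  R  R  P  F  F  D  D  D  D  F  R  D
 ·  0  0  0  0  0  0  0  0  0  0  0  0  0
 D  0  0  0  0  0  0  1  1  1  1  1  1  1
 R  0  1  1  1  1  1  1  1  1  1  1  2  2
 R  0  1  2  2  2  2  2  2  2  2  2  2  2
 R  0  1  2  2  2  2  2  2  2  2  2  3  3
 F  0  1  2  2  3  3  3  3  3  3  3  3  3
 D  0  1  2  2  3  3  4  4  4  4  4  4  4
 D  0  1  2  2  3  3  4  5  5  5  5  5  5
 D  0  1  2  2  3  3  4  5  6  6  6  6  6
 F  0  1  2  2  3  4  4  5  6  6  7  7  7
 R  0  1  2  2  3  4  4  5  6  6  7  8  8
dp[10][12] = 8. One LCS (by backtracking along matches): RRFDDDFR.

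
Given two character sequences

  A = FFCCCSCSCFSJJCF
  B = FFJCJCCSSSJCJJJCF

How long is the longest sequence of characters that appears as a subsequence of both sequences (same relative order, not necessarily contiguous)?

12

Pick F (A #1, B #1) → F (A #2, B #2) → C (A #3, B #4) → C (A #4, B #6) → C (A #5, B #7) → S (A #6, B #9) → S (A #8, B #10) → C (A #9, B #12) → J (A #12, B #14) → J (A #13, B #15) → C (A #14, B #16) → F (A #15, B #17); all 12 characters appear in both, in order, and the DP table's final entry dp[15][17] is also 12, so no common subsequence is longer.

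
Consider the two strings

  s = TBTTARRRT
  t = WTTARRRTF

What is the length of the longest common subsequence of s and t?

7

Let dp[i][j] be the LCS length of the first i characters of s and the first j characters of t. dp[i][j] = dp[i-1][j-1]+1 when the i-th and j-th characters match, else max(dp[i-1][j], dp[i][j-1]).
    ·  W  T  T  A  R  R  R  T  F
 ·  0  0  0  0  0  0  0  0  0  0
 T  0  0  1  1  1  1  1  1  1  1
 B  0  0  1  1  1  1  1  1  1  1
 T  0  0  1  2  2  2  2  2  2  2
 T  0  0  1  2  2  2  2  2  3  3
 A  0  0  1  2  3  3  3  3  3  3
 R  0  0  1  2  3  4  4  4  4  4
 R  0  0  1  2  3  4  5  5  5  5
 R  0  0  1  2  3  4  5  6  6  6
 T  0  0  1  2  3  4  5  6  7  7
dp[9][9] = 7. One LCS (by backtracking along matches): TTARRRT.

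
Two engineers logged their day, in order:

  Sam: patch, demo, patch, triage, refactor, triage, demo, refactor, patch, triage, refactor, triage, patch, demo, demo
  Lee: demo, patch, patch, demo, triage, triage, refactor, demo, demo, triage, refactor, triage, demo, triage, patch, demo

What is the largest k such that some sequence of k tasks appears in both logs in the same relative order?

One common subsequence of length 10: patch (Sam #1, Lee #3), then demo (Sam #2, Lee #4), then triage (Sam #4, Lee #6), then refactor (Sam #5, Lee #7), then triage (Sam #6, Lee #10), then refactor (Sam #8, Lee #11), then triage (Sam #10, Lee #12), then triage (Sam #12, Lee #14), then patch (Sam #13, Lee #15), then demo (Sam #15, Lee #16). The LCS DP gives dp[15][16] = 10, so this is optimal.

10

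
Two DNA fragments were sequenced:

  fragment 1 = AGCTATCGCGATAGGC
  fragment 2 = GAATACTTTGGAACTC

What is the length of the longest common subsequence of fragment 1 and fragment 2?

Taking A [1,5], C [3,6], T [4,8], T [6,9], G [8,10], G [10,11], A [11,13], T [12,15], C [16,16] gives a common subsequence of length 9. dp[16][16] = 9 confirms this is the maximum.

9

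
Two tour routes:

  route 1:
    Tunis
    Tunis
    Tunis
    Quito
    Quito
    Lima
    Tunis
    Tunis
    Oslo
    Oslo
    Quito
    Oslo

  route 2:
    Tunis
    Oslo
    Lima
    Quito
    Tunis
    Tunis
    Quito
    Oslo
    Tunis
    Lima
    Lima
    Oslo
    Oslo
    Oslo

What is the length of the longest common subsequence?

One common subsequence of length 8: Tunis at route 1[1]=route 2[1]; then Tunis at route 1[2]=route 2[5]; then Tunis at route 1[3]=route 2[6]; then Quito at route 1[4]=route 2[7]; then Lima at route 1[6]=route 2[11]; then Oslo at route 1[9]=route 2[12]; then Oslo at route 1[10]=route 2[13]; then Oslo at route 1[12]=route 2[14]. The LCS DP gives dp[12][14] = 8, so this is optimal.

8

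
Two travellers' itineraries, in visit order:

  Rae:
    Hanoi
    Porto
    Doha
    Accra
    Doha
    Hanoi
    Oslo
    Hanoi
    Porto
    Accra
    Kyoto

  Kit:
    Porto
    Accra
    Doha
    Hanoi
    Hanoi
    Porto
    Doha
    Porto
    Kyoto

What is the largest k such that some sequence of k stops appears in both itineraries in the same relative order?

Match Porto (Rae #2, Kit #1), then Accra (Rae #4, Kit #2), then Doha (Rae #5, Kit #3), then Hanoi (Rae #6, Kit #4), then Hanoi (Rae #8, Kit #5), then Porto (Rae #9, Kit #8), then Kyoto (Rae #11, Kit #9) — 7 stops in the same relative order in both, and the DP table's final entry dp[11][9] is also 7, so no common subsequence is longer.

7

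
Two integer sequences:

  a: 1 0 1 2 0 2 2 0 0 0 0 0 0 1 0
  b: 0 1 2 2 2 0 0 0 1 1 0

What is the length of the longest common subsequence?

Pick 0 (a #2, b #1); then 1 (a #3, b #2); then 2 (a #4, b #3); then 2 (a #6, b #4); then 2 (a #7, b #5); then 0 (a #8, b #6); then 0 (a #9, b #7); then 0 (a #10, b #8); then 1 (a #14, b #10); then 0 (a #15, b #11); all 10 values appear in both, in order. The LCS DP gives dp[15][11] = 10, so this is optimal.

10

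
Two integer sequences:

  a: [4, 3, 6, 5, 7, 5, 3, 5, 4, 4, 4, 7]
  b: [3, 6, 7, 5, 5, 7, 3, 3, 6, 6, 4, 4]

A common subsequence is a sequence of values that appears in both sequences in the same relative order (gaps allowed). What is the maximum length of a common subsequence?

7

Let dp[i][j] be the LCS length of the first i values of a and the first j values of b. dp[i][j] = dp[i-1][j-1]+1 when the i-th and j-th values match, else max(dp[i-1][j], dp[i][j-1]).
    ·  3  6  7  5  5  7  3  3  6  6  4  4
 ·  0  0  0  0  0  0  0  0  0  0  0  0  0
 4  0  0  0  0  0  0  0  0  0  0  0  1  1
 3  0  1  1  1  1  1  1  1  1  1  1  1  1
 6  0  1  2  2  2  2  2  2  2  2  2  2  2
 5  0  1  2  2  3  3  3  3  3  3  3  3  3
 7  0  1  2  3  3  3  4  4  4  4  4  4  4
 5  0  1  2  3  4  4  4  4  4  4  4  4  4
 3  0  1  2  3  4  4  4  5  5  5  5  5  5
 5  0  1  2  3  4  5  5  5  5  5  5  5  5
 4  0  1  2  3  4  5  5  5  5  5  5  6  6
 4  0  1  2  3  4  5  5  5  5  5  5  6  7
 4  0  1  2  3  4  5  5  5  5  5  5  6  7
 7  0  1  2  3  4  5  6  6  6  6  6  6  7
dp[12][12] = 7. One LCS (by backtracking along matches): 3, 6, 5, 7, 3, 4, 4.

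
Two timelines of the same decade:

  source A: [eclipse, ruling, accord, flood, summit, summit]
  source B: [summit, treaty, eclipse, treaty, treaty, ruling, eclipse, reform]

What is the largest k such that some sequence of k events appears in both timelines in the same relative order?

2

Match eclipse [1,3]; then ruling [2,6] — 2 events in the same relative order in both. The LCS DP gives dp[6][8] = 2, so this is optimal.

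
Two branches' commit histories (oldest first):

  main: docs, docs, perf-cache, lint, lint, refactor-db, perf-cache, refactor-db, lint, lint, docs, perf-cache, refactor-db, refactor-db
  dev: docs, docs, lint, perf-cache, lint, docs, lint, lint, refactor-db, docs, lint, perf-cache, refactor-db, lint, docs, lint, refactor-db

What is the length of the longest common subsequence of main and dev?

11

Pick docs [1,1] → docs [2,2] → perf-cache [3,4] → lint [4,7] → lint [5,8] → refactor-db [6,9] → perf-cache [7,12] → refactor-db [8,13] → lint [9,14] → lint [10,16] → refactor-db [14,17]; all 11 commits appear in both, in order, and the DP table's final entry dp[14][17] is also 11, so no common subsequence is longer.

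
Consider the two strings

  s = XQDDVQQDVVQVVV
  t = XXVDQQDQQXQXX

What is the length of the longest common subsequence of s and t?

Pick X [1,2] → Q [2,6] → D [4,7] → Q [6,8] → Q [7,9] → Q [11,11]; all 6 characters appear in both, in order, and the DP table's final entry dp[14][13] is also 6, so no common subsequence is longer.

6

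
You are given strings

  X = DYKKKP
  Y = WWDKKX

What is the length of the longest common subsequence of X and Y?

3

Let dp[i][j] be the LCS length of the first i characters of X and the first j characters of Y. dp[i][j] = dp[i-1][j-1]+1 when the i-th and j-th characters match, else max(dp[i-1][j], dp[i][j-1]).
    ·  W  W  D  K  K  X
 ·  0  0  0  0  0  0  0
 D  0  0  0  1  1  1  1
 Y  0  0  0  1  1  1  1
 K  0  0  0  1  2  2  2
 K  0  0  0  1  2  3  3
 K  0  0  0  1  2  3  3
 P  0  0  0  1  2  3  3
dp[6][6] = 3. One LCS (by backtracking along matches): DKK.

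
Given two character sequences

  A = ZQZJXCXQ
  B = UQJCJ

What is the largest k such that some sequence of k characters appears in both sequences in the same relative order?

Let dp[i][j] be the LCS length of the first i characters of A and the first j characters of B. dp[i][j] = dp[i-1][j-1]+1 when the i-th and j-th characters match, else max(dp[i-1][j], dp[i][j-1]).
    ·  U  Q  J  C  J
 ·  0  0  0  0  0  0
 Z  0  0  0  0  0  0
 Q  0  0  1  1  1  1
 Z  0  0  1  1  1  1
 J  0  0  1  2  2  2
 X  0  0  1  2  2  2
 C  0  0  1  2  3  3
 X  0  0  1  2  3  3
 Q  0  0  1  2  3  3
dp[8][5] = 3. One LCS (by backtracking along matches): QJC.

3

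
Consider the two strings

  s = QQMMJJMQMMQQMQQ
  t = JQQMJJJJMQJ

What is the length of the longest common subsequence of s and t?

7

One common subsequence of length 7: Q at s[1]=t[2], then Q at s[2]=t[3], then M at s[3]=t[4], then J at s[5]=t[7], then J at s[6]=t[8], then M at s[7]=t[9], then Q at s[8]=t[10]. Since dp[15][11] = 7, nothing longer is possible.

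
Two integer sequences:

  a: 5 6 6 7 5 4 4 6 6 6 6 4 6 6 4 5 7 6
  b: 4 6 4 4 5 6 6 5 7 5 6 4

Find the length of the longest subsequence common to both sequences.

8

Taking 6 (a #3, b #2), 4 (a #6, b #3), 4 (a #7, b #4), 6 (a #13, b #6), 6 (a #14, b #7), 5 (a #16, b #8), 7 (a #17, b #9), 6 (a #18, b #11) gives a common subsequence of length 8. dp[18][12] = 8 confirms this is the maximum.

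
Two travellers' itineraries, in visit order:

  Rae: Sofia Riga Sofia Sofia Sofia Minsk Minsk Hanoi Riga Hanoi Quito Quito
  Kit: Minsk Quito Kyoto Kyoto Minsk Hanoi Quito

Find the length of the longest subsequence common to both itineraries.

Pick Minsk (Rae #6, Kit #1), then Minsk (Rae #7, Kit #5), then Hanoi (Rae #10, Kit #6), then Quito (Rae #12, Kit #7); all 4 stops appear in both, in order, and the DP table's final entry dp[12][7] is also 4, so no common subsequence is longer.

4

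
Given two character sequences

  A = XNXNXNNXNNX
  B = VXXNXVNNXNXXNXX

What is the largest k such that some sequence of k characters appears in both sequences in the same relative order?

10

Pick X [1,2], then X [3,3], then N [4,4], then X [5,5], then N [6,7], then N [7,8], then X [8,9], then N [9,10], then N [10,13], then X [11,15]; all 10 characters appear in both, in order, and the DP table's final entry dp[11][15] is also 10, so no common subsequence is longer.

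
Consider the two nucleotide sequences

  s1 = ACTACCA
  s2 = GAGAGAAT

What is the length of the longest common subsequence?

Let dp[i][j] be the LCS length of the first i bases of s1 and the first j bases of s2. dp[i][j] = dp[i-1][j-1]+1 when the i-th and j-th bases match, else max(dp[i-1][j], dp[i][j-1]).
    ·  G  A  G  A  G  A  A  T
 ·  0  0  0  0  0  0  0  0  0
 A  0  0  1  1  1  1  1  1  1
 C  0  0  1  1  1  1  1  1  1
 T  0  0  1  1  1  1  1  1  2
 A  0  0  1  1  2  2  2  2  2
 C  0  0  1  1  2  2  2  2  2
 C  0  0  1  1  2  2  2  2  2
 A  0  0  1  1  2  2  3  3  3
dp[7][8] = 3. One LCS (by backtracking along matches): AAA.

3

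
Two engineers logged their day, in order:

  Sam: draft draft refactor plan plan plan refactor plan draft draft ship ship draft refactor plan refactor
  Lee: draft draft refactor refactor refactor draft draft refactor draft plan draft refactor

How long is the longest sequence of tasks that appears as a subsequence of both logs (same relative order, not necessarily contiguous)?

9

Taking draft at Sam[1]=Lee[1]; then draft at Sam[2]=Lee[2]; then refactor at Sam[3]=Lee[4]; then refactor at Sam[7]=Lee[5]; then draft at Sam[9]=Lee[6]; then draft at Sam[10]=Lee[7]; then draft at Sam[13]=Lee[9]; then plan at Sam[15]=Lee[10]; then refactor at Sam[16]=Lee[12] gives a common subsequence of length 9. Since dp[16][12] = 9, nothing longer is possible.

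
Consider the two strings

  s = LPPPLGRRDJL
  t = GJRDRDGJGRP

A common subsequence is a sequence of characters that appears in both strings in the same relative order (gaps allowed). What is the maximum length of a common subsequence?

5

Let dp[i][j] be the LCS length of the first i characters of s and the first j characters of t. dp[i][j] = dp[i-1][j-1]+1 when the i-th and j-th characters match, else max(dp[i-1][j], dp[i][j-1]).
    ·  G  J  R  D  R  D  G  J  G  R  P
 ·  0  0  0  0  0  0  0  0  0  0  0  0
 L  0  0  0  0  0  0  0  0  0  0  0  0
 P  0  0  0  0  0  0  0  0  0  0  0  1
 P  0  0  0  0  0  0  0  0  0  0  0  1
 P  0  0  0  0  0  0  0  0  0  0  0  1
 L  0  0  0  0  0  0  0  0  0  0  0  1
 G  0  1  1  1  1  1  1  1  1  1  1  1
 R  0  1  1  2  2  2  2  2  2  2  2  2
 R  0  1  1  2  2  3  3  3  3  3  3  3
 D  0  1  1  2  3  3  4  4  4  4  4  4
 J  0  1  2  2  3  3  4  4  5  5  5  5
 L  0  1  2  2  3  3  4  4  5  5  5  5
dp[11][11] = 5. One LCS (by backtracking along matches): GRRDJ.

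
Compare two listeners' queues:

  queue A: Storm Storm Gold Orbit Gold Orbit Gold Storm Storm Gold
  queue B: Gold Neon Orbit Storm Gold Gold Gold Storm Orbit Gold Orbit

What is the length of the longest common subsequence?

6

One common subsequence of length 6: Storm (queue A #2, queue B #4), Gold (queue A #3, queue B #5), Gold (queue A #5, queue B #6), Gold (queue A #7, queue B #7), Storm (queue A #8, queue B #8), Gold (queue A #10, queue B #10). The LCS DP gives dp[10][11] = 6, so this is optimal.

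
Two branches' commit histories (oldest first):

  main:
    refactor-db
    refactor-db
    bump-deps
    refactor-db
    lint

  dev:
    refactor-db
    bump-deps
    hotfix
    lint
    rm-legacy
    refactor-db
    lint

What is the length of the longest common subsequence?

Pick refactor-db [2,1], then bump-deps [3,2], then refactor-db [4,6], then lint [5,7]; all 4 commits appear in both, in order. The LCS DP gives dp[5][7] = 4, so this is optimal.

4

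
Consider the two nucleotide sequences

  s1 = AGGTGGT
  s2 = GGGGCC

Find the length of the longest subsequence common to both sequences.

Pick G [2,1] → G [3,2] → G [5,3] → G [6,4]; all 4 bases appear in both, in order. The LCS DP gives dp[7][6] = 4, so this is optimal.

4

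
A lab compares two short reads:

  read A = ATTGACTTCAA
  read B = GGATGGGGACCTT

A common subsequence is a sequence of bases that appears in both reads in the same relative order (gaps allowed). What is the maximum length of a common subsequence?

Pick A at read A[1]=read B[3] → T at read A[2]=read B[4] → G at read A[4]=read B[8] → A at read A[5]=read B[9] → C at read A[6]=read B[11] → T at read A[7]=read B[12] → T at read A[8]=read B[13]; all 7 bases appear in both, in order. The LCS DP gives dp[11][13] = 7, so this is optimal.

7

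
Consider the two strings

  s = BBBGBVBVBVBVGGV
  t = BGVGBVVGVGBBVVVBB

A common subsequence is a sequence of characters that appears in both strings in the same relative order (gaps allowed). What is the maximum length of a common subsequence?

Pick B [1,1], B [2,5], G [4,8], V [6,9], B [7,11], B [9,12], V [10,13], V [12,14], V [15,15]; all 9 characters appear in both, in order, and the DP table's final entry dp[15][17] is also 9, so no common subsequence is longer.

9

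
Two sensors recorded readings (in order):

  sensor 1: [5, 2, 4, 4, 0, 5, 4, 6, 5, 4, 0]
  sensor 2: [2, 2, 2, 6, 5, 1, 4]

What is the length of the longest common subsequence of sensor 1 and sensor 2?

4

Taking 2 (sensor 1 #2, sensor 2 #3); then 6 (sensor 1 #8, sensor 2 #4); then 5 (sensor 1 #9, sensor 2 #5); then 4 (sensor 1 #10, sensor 2 #7) gives a common subsequence of length 4. Since dp[11][7] = 4, nothing longer is possible.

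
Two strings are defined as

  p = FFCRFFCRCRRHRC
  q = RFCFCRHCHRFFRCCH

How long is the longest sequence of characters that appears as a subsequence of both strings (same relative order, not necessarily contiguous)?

Match F at p[1]=q[2], then F at p[2]=q[4], then C at p[3]=q[8], then R at p[4]=q[10], then F at p[5]=q[11], then F at p[6]=q[12], then C at p[7]=q[14], then C at p[9]=q[15], then H at p[12]=q[16] — 9 characters in the same relative order in both. The LCS DP gives dp[14][16] = 9, so this is optimal.

9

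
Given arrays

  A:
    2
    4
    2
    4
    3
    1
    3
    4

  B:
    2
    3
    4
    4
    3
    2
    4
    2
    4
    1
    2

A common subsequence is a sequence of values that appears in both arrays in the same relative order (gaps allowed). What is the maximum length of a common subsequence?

5

One common subsequence of length 5: 2 (A #1, B #6); then 4 (A #2, B #7); then 2 (A #3, B #8); then 4 (A #4, B #9); then 1 (A #6, B #10). The LCS DP gives dp[8][11] = 5, so this is optimal.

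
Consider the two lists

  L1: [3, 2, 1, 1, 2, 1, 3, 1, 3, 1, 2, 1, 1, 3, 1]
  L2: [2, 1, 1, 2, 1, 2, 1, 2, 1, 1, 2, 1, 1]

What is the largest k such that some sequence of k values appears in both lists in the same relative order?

10

Match 2 at L1[2]=L2[1], 1 at L1[3]=L2[3], 1 at L1[4]=L2[5], 2 at L1[5]=L2[6], 1 at L1[6]=L2[7], 1 at L1[8]=L2[9], 1 at L1[10]=L2[10], 2 at L1[11]=L2[11], 1 at L1[13]=L2[12], 1 at L1[15]=L2[13] — 10 values in the same relative order in both. Since dp[15][13] = 10, nothing longer is possible.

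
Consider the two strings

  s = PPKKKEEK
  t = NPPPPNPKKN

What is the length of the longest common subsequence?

4

Let dp[i][j] be the LCS length of the first i characters of s and the first j characters of t. dp[i][j] = dp[i-1][j-1]+1 when the i-th and j-th characters match, else max(dp[i-1][j], dp[i][j-1]).
    ·  N  P  P  P  P  N  P  K  K  N
 ·  0  0  0  0  0  0  0  0  0  0  0
 P  0  0  1  1  1  1  1  1  1  1  1
 P  0  0  1  2  2  2  2  2  2  2  2
 K  0  0  1  2  2  2  2  2  3  3  3
 K  0  0  1  2  2  2  2  2  3  4  4
 K  0  0  1  2  2  2  2  2  3  4  4
 E  0  0  1  2  2  2  2  2  3  4  4
 E  0  0  1  2  2  2  2  2  3  4  4
 K  0  0  1  2  2  2  2  2  3  4  4
dp[8][10] = 4. One LCS (by backtracking along matches): PPKK.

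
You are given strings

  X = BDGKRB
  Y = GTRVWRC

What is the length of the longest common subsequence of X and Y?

2

Let dp[i][j] be the LCS length of the first i characters of X and the first j characters of Y. dp[i][j] = dp[i-1][j-1]+1 when the i-th and j-th characters match, else max(dp[i-1][j], dp[i][j-1]).
    ·  G  T  R  V  W  R  C
 ·  0  0  0  0  0  0  0  0
 B  0  0  0  0  0  0  0  0
 D  0  0  0  0  0  0  0  0
 G  0  1  1  1  1  1  1  1
 K  0  1  1  1  1  1  1  1
 R  0  1  1  2  2  2  2  2
 B  0  1  1  2  2  2  2  2
dp[6][7] = 2. One LCS (by backtracking along matches): GR.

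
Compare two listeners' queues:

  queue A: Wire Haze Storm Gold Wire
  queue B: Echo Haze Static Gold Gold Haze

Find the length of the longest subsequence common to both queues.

Match Haze at queue A[2]=queue B[2], Gold at queue A[4]=queue B[5] — 2 songs in the same relative order in both. Since dp[5][6] = 2, nothing longer is possible.

2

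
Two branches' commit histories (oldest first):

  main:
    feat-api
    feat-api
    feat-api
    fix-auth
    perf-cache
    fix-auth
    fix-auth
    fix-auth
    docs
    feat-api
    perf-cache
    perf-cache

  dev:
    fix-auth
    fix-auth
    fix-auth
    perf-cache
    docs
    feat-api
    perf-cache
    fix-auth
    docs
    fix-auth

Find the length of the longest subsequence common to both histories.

Match fix-auth at main[4]=dev[1] → fix-auth at main[6]=dev[2] → fix-auth at main[7]=dev[3] → docs at main[9]=dev[5] → feat-api at main[10]=dev[6] → perf-cache at main[11]=dev[7] — 6 commits in the same relative order in both. The LCS DP gives dp[12][10] = 6, so this is optimal.

6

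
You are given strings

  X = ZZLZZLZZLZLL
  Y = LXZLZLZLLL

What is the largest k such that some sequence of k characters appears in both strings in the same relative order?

8

Pick Z (X #2, Y #3), then L (X #3, Y #4), then Z (X #5, Y #5), then L (X #6, Y #6), then Z (X #8, Y #7), then L (X #9, Y #8), then L (X #11, Y #9), then L (X #12, Y #10); all 8 characters appear in both, in order. Since dp[12][10] = 8, nothing longer is possible.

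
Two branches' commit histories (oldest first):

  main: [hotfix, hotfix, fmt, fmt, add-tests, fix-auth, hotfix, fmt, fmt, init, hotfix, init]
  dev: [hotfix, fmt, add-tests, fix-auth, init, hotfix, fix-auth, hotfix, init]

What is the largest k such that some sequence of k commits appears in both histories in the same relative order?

7

One common subsequence of length 7: hotfix (main #2, dev #1), fmt (main #4, dev #2), add-tests (main #5, dev #3), fix-auth (main #6, dev #4), hotfix (main #7, dev #6), hotfix (main #11, dev #8), init (main #12, dev #9). Since dp[12][9] = 7, nothing longer is possible.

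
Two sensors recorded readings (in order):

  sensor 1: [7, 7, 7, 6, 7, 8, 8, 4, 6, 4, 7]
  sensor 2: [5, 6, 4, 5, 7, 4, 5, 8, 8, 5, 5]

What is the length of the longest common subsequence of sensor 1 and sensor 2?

Taking 6 [4,2], then 7 [5,5], then 8 [6,8], then 8 [7,9] gives a common subsequence of length 4. Since dp[11][11] = 4, nothing longer is possible.

4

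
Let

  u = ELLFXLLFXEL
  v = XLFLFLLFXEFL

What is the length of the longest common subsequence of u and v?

9

Let dp[i][j] be the LCS length of the first i characters of u and the first j characters of v. dp[i][j] = dp[i-1][j-1]+1 when the i-th and j-th characters match, else max(dp[i-1][j], dp[i][j-1]).
    ·  X  L  F  L  F  L  L  F  X  E  F  L
 ·  0  0  0  0  0  0  0  0  0  0  0  0  0
 E  0  0  0  0  0  0  0  0  0  0  1  1  1
 L  0  0  1  1  1  1  1  1  1  1  1  1  2
 L  0  0  1  1  2  2  2  2  2  2  2  2  2
 F  0  0  1  2  2  3  3  3  3  3  3  3  3
 X  0  1  1  2  2  3  3  3  3  4  4  4  4
 L  0  1  2  2  3  3  4  4  4  4  4  4  5
 L  0  1  2  2  3  3  4  5  5  5  5  5  5
 F  0  1  2  3  3  4  4  5  6  6  6  6  6
 X  0  1  2  3  3  4  4  5  6  7  7  7  7
 E  0  1  2  3  3  4  4  5  6  7  8  8  8
 L  0  1  2  3  4  4  5  5  6  7  8  8  9
dp[11][12] = 9. One LCS (by backtracking along matches): LLFLLFXEL.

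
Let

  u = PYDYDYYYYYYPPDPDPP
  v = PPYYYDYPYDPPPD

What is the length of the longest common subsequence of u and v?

10

Taking P at u[1]=v[2]; then Y at u[2]=v[4]; then Y at u[4]=v[5]; then D at u[5]=v[6]; then Y at u[6]=v[7]; then Y at u[7]=v[9]; then P at u[12]=v[11]; then P at u[13]=v[12]; then P at u[15]=v[13]; then D at u[16]=v[14] gives a common subsequence of length 10. Since dp[18][14] = 10, nothing longer is possible.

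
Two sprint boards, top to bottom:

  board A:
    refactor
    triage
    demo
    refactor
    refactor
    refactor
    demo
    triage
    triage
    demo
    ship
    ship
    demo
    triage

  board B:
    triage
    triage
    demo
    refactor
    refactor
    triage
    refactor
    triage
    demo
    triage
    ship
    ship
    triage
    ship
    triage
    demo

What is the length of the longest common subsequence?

Pick triage at board A[2]=board B[2]; then demo at board A[3]=board B[3]; then refactor at board A[4]=board B[4]; then refactor at board A[5]=board B[5]; then refactor at board A[6]=board B[7]; then demo at board A[7]=board B[9]; then triage at board A[8]=board B[10]; then triage at board A[9]=board B[13]; then ship at board A[11]=board B[14]; then demo at board A[13]=board B[16]; all 10 tasks appear in both, in order, and the DP table's final entry dp[14][16] is also 10, so no common subsequence is longer.

10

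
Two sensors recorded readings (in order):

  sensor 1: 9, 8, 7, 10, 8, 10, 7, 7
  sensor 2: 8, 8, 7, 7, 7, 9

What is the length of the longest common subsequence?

4

Let dp[i][j] be the LCS length of the first i values of sensor 1 and the first j values of sensor 2. dp[i][j] = dp[i-1][j-1]+1 when the i-th and j-th values match, else max(dp[i-1][j], dp[i][j-1]).
    ·  8  8  7  7  7  9
 ·  0  0  0  0  0  0  0
 9  0  0  0  0  0  0  1
 8  0  1  1  1  1  1  1
 7  0  1  1  2  2  2  2
10  0  1  1  2  2  2  2
 8  0  1  2  2  2  2  2
10  0  1  2  2  2  2  2
 7  0  1  2  3  3  3  3
 7  0  1  2  3  4  4  4
dp[8][6] = 4. One LCS (by backtracking along matches): 8, 7, 7, 7.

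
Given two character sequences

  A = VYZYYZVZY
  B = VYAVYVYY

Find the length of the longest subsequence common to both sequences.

Pick V (A #1, B #1), then Y (A #2, B #2), then Y (A #4, B #5), then Y (A #5, B #7), then Y (A #9, B #8); all 5 characters appear in both, in order. dp[9][8] = 5 confirms this is the maximum.

5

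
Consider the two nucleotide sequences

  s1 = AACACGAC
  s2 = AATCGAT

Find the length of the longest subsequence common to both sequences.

5

Let dp[i][j] be the LCS length of the first i bases of s1 and the first j bases of s2. dp[i][j] = dp[i-1][j-1]+1 when the i-th and j-th bases match, else max(dp[i-1][j], dp[i][j-1]).
    ·  A  A  T  C  G  A  T
 ·  0  0  0  0  0  0  0  0
 A  0  1  1  1  1  1  1  1
 A  0  1  2  2  2  2  2  2
 C  0  1  2  2  3  3  3  3
 A  0  1  2  2  3  3  4  4
 C  0  1  2  2  3  3  4  4
 G  0  1  2  2  3  4  4  4
 A  0  1  2  2  3  4  5  5
 C  0  1  2  2  3  4  5  5
dp[8][7] = 5. One LCS (by backtracking along matches): AACGA.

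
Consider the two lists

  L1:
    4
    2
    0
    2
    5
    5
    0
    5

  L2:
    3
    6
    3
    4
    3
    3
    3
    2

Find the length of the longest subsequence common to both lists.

Let dp[i][j] be the LCS length of the first i values of L1 and the first j values of L2. dp[i][j] = dp[i-1][j-1]+1 when the i-th and j-th values match, else max(dp[i-1][j], dp[i][j-1]).
    ·  3  6  3  4  3  3  3  2
 ·  0  0  0  0  0  0  0  0  0
 4  0  0  0  0  1  1  1  1  1
 2  0  0  0  0  1  1  1  1  2
 0  0  0  0  0  1  1  1  1  2
 2  0  0  0  0  1  1  1  1  2
 5  0  0  0  0  1  1  1  1  2
 5  0  0  0  0  1  1  1  1  2
 0  0  0  0  0  1  1  1  1  2
 5  0  0  0  0  1  1  1  1  2
dp[8][8] = 2. One LCS (by backtracking along matches): 4, 2.

2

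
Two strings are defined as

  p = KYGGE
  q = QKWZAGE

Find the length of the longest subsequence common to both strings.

3

Let dp[i][j] be the LCS length of the first i characters of p and the first j characters of q. dp[i][j] = dp[i-1][j-1]+1 when the i-th and j-th characters match, else max(dp[i-1][j], dp[i][j-1]).
    ·  Q  K  W  Z  A  G  E
 ·  0  0  0  0  0  0  0  0
 K  0  0  1  1  1  1  1  1
 Y  0  0  1  1  1  1  1  1
 G  0  0  1  1  1  1  2  2
 G  0  0  1  1  1  1  2  2
 E  0  0  1  1  1  1  2  3
dp[5][7] = 3. One LCS (by backtracking along matches): KGE.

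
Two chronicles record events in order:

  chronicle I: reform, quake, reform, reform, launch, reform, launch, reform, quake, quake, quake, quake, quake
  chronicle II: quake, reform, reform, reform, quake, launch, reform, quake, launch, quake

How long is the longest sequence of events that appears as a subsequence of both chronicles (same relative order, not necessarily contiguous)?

Match quake at chronicle I[2]=chronicle II[1]; then reform at chronicle I[3]=chronicle II[2]; then reform at chronicle I[4]=chronicle II[3]; then reform at chronicle I[6]=chronicle II[4]; then launch at chronicle I[7]=chronicle II[6]; then reform at chronicle I[8]=chronicle II[7]; then quake at chronicle I[9]=chronicle II[8]; then quake at chronicle I[13]=chronicle II[10] — 8 events in the same relative order in both. dp[13][10] = 8 confirms this is the maximum.

8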